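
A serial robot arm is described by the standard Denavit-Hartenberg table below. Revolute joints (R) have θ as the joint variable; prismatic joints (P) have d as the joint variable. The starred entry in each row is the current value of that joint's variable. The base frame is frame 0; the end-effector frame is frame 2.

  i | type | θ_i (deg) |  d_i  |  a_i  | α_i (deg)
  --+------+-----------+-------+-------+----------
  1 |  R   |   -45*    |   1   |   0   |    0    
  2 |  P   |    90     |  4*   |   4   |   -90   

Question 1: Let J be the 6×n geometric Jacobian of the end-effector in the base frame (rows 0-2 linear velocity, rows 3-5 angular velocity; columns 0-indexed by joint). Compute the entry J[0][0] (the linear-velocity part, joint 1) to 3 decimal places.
axis z_0 = ẑ; lever o_n−o_0 = (2.8284,2.8284,5.0000)
cross product → J_v[:, 0] = (-2.8284,2.8284,0.0000)
J_ω[:, 0] = z_0
entry J[0][0] = -2.8284

-2.828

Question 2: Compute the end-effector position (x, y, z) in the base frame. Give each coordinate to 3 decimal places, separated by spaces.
2.828 2.828 5.000

after link 1: o_1 = (0.0000, 0.0000, 1.0000)
after link 2: o_2 = (2.8284, 2.8284, 5.0000)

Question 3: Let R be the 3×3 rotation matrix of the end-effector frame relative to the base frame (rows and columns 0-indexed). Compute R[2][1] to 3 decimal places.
End-effector y-axis (col 1 of R) = (-0.0000,0.0000,-1.0000)
R[2][1] = -1.0000

-1.000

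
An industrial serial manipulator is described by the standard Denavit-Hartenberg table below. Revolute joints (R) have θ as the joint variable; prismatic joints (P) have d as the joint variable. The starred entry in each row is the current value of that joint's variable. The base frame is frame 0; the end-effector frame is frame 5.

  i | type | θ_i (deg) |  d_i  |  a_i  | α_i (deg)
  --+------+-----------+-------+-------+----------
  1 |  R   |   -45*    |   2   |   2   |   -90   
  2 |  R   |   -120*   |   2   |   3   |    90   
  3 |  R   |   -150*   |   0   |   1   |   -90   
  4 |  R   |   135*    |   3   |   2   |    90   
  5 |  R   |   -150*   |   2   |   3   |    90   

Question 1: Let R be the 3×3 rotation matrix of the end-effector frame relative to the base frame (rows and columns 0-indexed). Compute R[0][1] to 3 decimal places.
End-effector y-axis (col 1 of R) = (0.3995,-0.8995,-0.1768)
R[0][1] = 0.3995

0.400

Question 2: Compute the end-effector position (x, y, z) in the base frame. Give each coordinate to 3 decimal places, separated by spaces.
after link 1: o_1 = (1.4142, -1.4142, 2.0000)
after link 2: o_2 = (1.7678, 1.0607, 4.5981)
after link 3: o_3 = (1.7204, 0.4009, 3.8481)
after link 4: o_4 = (0.2860, -0.8389, 6.9149)
after link 5: o_5 = (1.0567, -2.0715, 3.6154)

1.057 -2.072 3.615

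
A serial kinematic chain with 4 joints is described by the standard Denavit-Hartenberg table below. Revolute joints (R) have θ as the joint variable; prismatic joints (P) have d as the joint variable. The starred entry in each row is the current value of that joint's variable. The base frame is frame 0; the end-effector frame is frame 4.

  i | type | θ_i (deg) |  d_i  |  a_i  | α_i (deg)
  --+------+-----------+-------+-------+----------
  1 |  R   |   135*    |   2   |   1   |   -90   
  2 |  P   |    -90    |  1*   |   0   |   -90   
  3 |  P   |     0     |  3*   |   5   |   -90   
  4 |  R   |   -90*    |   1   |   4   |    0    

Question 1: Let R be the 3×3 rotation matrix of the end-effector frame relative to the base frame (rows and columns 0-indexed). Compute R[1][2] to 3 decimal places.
End-effector z-axis (col 2 of R) = (0.7071,0.7071,-0.0000)
R[1][2] = 0.7071

0.707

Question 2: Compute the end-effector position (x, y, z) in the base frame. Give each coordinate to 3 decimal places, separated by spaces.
-5.657 5.657 7.000

after link 1: o_1 = (-0.7071, 0.7071, 2.0000)
after link 2: o_2 = (-1.4142, 0.0000, 2.0000)
after link 3: o_3 = (-3.5355, 2.1213, 7.0000)
after link 4: o_4 = (-5.6569, 5.6569, 7.0000)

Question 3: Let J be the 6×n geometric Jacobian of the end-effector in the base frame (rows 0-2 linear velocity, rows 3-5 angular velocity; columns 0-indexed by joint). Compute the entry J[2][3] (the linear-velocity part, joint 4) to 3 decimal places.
axis z_3 = (0.7071,0.7071,-0.0000); lever o_n−o_3 = (-2.1213,3.5355,0.0000)
cross product → J_v[:, 3] = (0.0000,0.0000,4.0000)
J_ω[:, 3] = z_3
entry J[2][3] = 4.0000

4.000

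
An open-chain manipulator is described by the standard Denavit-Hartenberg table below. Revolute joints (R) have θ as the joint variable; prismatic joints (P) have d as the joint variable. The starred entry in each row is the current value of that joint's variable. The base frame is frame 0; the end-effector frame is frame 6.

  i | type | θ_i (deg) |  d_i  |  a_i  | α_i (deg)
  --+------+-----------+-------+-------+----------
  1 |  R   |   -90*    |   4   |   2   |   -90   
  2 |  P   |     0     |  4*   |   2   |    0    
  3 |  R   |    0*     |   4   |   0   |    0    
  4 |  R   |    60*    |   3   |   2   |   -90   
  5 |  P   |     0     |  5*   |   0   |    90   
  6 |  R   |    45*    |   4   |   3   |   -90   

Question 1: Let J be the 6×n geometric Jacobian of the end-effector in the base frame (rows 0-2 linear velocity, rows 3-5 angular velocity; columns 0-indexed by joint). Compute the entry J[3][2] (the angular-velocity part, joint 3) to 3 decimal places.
1.000

axis z_2 = (1.0000,0.0000,0.0000); lever o_n−o_2 = (11.0000,4.1066,-7.1298)
cross product → J_v[:, 2] = (-0.0000,7.1298,4.1066)
J_ω[:, 2] = z_2
entry J[3][2] = 1.0000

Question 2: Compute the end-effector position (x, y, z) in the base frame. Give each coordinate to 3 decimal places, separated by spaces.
15.000 0.107 -3.130

after link 1: o_1 = (0.0000, -2.0000, 4.0000)
after link 2: o_2 = (4.0000, -4.0000, 4.0000)
after link 3: o_3 = (8.0000, -4.0000, 4.0000)
after link 4: o_4 = (11.0000, -5.0000, 2.2679)
after link 5: o_5 = (11.0000, -0.6699, -0.2321)
after link 6: o_6 = (15.0000, 0.1066, -3.1298)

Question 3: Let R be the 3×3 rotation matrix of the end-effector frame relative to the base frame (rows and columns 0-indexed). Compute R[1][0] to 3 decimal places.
0.259

End-effector x-axis (col 0 of R) = (0.0000,0.2588,-0.9659)
R[1][0] = 0.2588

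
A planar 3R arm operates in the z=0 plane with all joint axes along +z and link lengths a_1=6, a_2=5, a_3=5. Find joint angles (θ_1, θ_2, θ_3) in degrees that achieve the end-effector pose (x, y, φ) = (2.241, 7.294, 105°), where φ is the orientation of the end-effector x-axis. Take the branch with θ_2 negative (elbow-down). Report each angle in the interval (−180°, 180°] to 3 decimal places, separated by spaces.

90.003 -135.005 150.002

wrist centre = target − a_3·(cos φ, sin φ) = (3.5351, 2.4644)
cos θ_2 = (18.5700−6²−5²)/(2·6·5) = -0.7072; θ_2 = -135.0048° (elbow-down)
β = atan2(2.4644,3.5351) = 34.8810°; ψ = atan2(-3.5352,2.4642) = -55.1223°
θ_1 = β − ψ = 90.0033°
θ_3 = φ − θ_1 − θ_2 = 150.0015° (wrapped to (-180°,180°])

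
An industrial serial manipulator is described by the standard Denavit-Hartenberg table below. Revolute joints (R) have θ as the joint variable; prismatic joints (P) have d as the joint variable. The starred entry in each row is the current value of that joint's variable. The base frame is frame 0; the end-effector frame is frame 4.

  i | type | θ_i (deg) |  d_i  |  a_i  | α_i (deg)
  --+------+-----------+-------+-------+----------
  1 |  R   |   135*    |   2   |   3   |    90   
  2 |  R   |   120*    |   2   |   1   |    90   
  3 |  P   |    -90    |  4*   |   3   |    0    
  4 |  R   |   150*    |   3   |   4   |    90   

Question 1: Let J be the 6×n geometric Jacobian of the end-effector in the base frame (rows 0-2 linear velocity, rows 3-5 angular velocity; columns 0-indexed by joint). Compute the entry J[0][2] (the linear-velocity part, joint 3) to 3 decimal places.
prismatic axis z_2 = (-0.6124,0.6124,0.5000)
J_v[:, 2] = z_2; J_ω[:, 2] = (0,0,0)
entry J[0][2] = -0.6124

-0.612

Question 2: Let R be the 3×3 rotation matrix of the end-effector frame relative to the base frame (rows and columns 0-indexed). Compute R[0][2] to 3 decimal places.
-0.047

End-effector z-axis (col 2 of R) = (-0.0474,-0.6597,0.7500)
R[0][2] = -0.0474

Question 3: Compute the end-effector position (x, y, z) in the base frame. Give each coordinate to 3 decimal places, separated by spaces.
-3.605 7.090 8.098

after link 1: o_1 = (-2.1213, 2.1213, 2.0000)
after link 2: o_2 = (-0.3536, 3.1820, 2.8660)
after link 3: o_3 = (-4.9244, 3.5101, 4.8660)
after link 4: o_4 = (-3.6049, 7.0897, 8.0981)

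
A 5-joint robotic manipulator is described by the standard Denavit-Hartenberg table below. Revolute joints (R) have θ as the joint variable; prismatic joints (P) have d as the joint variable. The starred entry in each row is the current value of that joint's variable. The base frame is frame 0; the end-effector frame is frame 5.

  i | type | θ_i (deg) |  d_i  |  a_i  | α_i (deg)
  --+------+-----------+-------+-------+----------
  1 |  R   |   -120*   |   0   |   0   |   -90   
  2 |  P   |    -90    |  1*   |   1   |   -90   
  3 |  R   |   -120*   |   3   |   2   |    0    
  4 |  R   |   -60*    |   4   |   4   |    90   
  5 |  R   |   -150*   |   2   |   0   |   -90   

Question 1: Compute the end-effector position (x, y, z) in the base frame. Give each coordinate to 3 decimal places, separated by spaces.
-2.866 -6.428 -4.000

after link 1: o_1 = (0.0000, 0.0000, 0.0000)
after link 2: o_2 = (0.8660, -0.5000, 1.0000)
after link 3: o_3 = (0.8660, -3.9641, 0.0000)
after link 4: o_4 = (-1.1340, -7.4282, -4.0000)
after link 5: o_5 = (-2.8660, -6.4282, -4.0000)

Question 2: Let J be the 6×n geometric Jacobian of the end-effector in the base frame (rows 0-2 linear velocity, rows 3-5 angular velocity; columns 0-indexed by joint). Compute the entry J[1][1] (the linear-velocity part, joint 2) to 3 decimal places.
prismatic axis z_1 = (0.8660,-0.5000,0.0000)
J_v[:, 1] = z_1; J_ω[:, 1] = (0,0,0)
entry J[1][1] = -0.5000

-0.500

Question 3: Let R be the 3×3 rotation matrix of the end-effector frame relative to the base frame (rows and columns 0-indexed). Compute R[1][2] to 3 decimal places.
0.750

End-effector z-axis (col 2 of R) = (0.4330,0.7500,-0.5000)
R[1][2] = 0.7500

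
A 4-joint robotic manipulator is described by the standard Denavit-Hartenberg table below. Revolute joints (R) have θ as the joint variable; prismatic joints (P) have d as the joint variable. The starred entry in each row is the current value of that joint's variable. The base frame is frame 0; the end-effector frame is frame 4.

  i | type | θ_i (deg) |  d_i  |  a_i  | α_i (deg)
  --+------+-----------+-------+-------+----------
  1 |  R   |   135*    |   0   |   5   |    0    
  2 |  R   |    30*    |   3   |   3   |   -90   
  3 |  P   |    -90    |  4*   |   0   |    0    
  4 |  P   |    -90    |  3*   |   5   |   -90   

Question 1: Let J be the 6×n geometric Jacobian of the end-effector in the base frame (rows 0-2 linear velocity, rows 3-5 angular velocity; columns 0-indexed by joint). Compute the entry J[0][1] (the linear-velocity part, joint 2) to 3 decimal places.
axis z_1 = (0.0000,0.0000,1.0000); lever o_n−o_1 = (0.1201,-7.2791,3.0000)
cross product → J_v[:, 1] = (7.2791,0.1201,-0.0000)
J_ω[:, 1] = z_1
entry J[0][1] = 7.2791

7.279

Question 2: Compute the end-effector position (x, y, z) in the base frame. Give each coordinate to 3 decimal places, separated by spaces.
after link 1: o_1 = (-3.5355, 3.5355, 0.0000)
after link 2: o_2 = (-6.4333, 4.3120, 3.0000)
after link 3: o_3 = (-7.4686, 0.4483, 3.0000)
after link 4: o_4 = (-3.4154, -3.7436, 3.0000)

-3.415 -3.744 3.000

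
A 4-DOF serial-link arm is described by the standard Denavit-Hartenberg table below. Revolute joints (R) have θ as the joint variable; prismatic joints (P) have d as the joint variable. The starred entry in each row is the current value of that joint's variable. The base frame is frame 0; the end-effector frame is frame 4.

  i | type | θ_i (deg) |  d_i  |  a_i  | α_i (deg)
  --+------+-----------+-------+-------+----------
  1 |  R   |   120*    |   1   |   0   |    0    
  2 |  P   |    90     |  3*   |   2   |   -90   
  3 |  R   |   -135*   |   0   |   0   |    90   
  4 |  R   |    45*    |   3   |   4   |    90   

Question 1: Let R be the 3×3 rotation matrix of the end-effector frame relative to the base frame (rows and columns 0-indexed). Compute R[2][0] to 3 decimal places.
0.500

End-effector x-axis (col 0 of R) = (0.7866,-0.3624,0.5000)
R[2][0] = 0.5000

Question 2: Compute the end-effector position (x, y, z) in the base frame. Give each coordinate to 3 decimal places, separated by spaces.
after link 1: o_1 = (0.0000, 0.0000, 1.0000)
after link 2: o_2 = (-1.7321, -1.0000, 4.0000)
after link 3: o_3 = (-1.7321, -1.0000, 4.0000)
after link 4: o_4 = (3.2513, -1.3888, 3.8787)

3.251 -1.389 3.879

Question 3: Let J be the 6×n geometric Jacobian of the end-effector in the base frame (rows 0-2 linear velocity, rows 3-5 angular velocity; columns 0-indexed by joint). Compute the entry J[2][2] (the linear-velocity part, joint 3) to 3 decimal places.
axis z_2 = (0.5000,-0.8660,0.0000); lever o_n−o_2 = (4.9834,-0.3888,-0.1213)
cross product → J_v[:, 2] = (0.1051,0.0607,4.1213)
J_ω[:, 2] = z_2
entry J[2][2] = 4.1213

4.121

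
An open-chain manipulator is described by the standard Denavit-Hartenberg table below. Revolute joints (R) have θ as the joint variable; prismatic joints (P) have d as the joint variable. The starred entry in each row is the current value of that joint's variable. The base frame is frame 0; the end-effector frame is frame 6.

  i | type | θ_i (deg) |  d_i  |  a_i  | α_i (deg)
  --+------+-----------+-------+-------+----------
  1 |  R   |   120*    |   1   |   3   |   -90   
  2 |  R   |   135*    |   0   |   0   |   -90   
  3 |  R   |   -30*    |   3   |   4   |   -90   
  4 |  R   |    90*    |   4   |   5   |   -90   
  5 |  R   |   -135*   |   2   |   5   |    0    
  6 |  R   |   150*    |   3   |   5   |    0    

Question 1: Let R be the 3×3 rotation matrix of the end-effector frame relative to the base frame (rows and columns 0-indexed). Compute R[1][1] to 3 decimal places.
-0.281

End-effector y-axis (col 1 of R) = (-0.8037,-0.2810,0.5245)
R[1][1] = -0.2810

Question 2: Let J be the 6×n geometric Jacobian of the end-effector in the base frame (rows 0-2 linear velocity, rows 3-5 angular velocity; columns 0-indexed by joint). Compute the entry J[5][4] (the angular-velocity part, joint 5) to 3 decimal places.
axis z_4 = (0.1268,0.7803,0.6124); lever o_n−o_4 = (2.2539,4.9784,1.3543)
cross product → J_v[:, 4] = (-1.9918,1.2085,-1.1274)
J_ω[:, 4] = z_4
entry J[5][4] = 0.6124

0.612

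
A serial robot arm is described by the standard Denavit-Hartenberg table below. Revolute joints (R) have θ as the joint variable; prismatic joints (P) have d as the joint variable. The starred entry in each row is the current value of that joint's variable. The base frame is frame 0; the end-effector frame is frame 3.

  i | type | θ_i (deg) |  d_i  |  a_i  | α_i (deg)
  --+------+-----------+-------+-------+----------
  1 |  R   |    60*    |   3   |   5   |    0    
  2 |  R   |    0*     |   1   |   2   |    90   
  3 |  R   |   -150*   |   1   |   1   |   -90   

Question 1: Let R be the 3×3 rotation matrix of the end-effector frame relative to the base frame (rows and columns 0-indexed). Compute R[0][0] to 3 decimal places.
End-effector x-axis (col 0 of R) = (-0.4330,-0.7500,-0.5000)
R[0][0] = -0.4330

-0.433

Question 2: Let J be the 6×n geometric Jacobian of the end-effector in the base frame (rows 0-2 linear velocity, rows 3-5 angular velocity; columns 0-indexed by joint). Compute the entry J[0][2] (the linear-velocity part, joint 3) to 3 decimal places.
axis z_2 = (0.8660,-0.5000,0.0000); lever o_n−o_2 = (0.4330,-1.2500,-0.5000)
cross product → J_v[:, 2] = (0.2500,0.4330,-0.8660)
J_ω[:, 2] = z_2
entry J[0][2] = 0.2500

0.250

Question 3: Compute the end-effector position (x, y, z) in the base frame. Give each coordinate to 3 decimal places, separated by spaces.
after link 1: o_1 = (2.5000, 4.3301, 3.0000)
after link 2: o_2 = (3.5000, 6.0622, 4.0000)
after link 3: o_3 = (3.9330, 4.8122, 3.5000)

3.933 4.812 3.500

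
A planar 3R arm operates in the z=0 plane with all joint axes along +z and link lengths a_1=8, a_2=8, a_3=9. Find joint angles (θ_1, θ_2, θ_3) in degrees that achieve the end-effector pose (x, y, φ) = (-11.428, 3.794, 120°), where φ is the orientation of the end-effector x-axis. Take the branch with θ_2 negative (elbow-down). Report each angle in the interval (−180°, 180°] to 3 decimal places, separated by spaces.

-89.998 -120.001 -30.002

wrist centre = target − a_3·(cos φ, sin φ) = (-6.9280, -4.0002)
cos θ_2 = (63.9990−8²−8²)/(2·8·8) = -0.5000; θ_2 = -120.0005° (elbow-down)
β = atan2(-4.0002,-6.9280) = -149.9979°; ψ = atan2(-6.9282,3.9999) = -60.0003°
θ_1 = β − ψ = -89.9976°
θ_3 = φ − θ_1 − θ_2 = -30.0019° (wrapped to (-180°,180°])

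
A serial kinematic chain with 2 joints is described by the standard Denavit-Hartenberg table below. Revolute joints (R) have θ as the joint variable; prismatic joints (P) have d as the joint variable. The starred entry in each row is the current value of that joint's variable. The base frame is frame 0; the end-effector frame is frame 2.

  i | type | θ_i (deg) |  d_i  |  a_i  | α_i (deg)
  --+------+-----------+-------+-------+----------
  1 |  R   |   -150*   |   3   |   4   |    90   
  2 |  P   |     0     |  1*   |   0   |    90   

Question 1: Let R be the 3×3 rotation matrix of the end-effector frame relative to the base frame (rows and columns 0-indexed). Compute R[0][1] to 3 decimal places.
End-effector y-axis (col 1 of R) = (-0.5000,0.8660,0.0000)
R[0][1] = -0.5000

-0.500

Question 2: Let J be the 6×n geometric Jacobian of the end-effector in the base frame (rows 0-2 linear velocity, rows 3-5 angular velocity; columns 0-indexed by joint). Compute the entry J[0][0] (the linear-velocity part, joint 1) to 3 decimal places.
axis z_0 = ẑ; lever o_n−o_0 = (-3.9641,-1.1340,3.0000)
cross product → J_v[:, 0] = (1.1340,-3.9641,0.0000)
J_ω[:, 0] = z_0
entry J[0][0] = 1.1340

1.134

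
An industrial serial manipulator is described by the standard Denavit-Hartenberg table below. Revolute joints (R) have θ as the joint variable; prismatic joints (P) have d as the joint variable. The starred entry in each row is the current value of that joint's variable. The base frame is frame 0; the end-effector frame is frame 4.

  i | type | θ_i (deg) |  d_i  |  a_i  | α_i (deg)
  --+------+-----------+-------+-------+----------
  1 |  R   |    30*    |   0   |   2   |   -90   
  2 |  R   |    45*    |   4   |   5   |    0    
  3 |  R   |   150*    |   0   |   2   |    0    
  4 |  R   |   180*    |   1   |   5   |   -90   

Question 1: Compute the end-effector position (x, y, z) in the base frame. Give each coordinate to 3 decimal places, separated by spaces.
after link 1: o_1 = (1.7321, 1.0000, 0.0000)
after link 2: o_2 = (2.7939, 6.2319, -3.5355)
after link 3: o_3 = (1.1209, 5.2659, -3.0179)
after link 4: o_4 = (4.8035, 8.5468, -4.3120)

4.803 8.547 -4.312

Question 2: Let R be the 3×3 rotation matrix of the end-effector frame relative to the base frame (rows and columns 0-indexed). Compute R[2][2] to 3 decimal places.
-0.966

End-effector z-axis (col 2 of R) = (-0.2241,-0.1294,-0.9659)
R[2][2] = -0.9659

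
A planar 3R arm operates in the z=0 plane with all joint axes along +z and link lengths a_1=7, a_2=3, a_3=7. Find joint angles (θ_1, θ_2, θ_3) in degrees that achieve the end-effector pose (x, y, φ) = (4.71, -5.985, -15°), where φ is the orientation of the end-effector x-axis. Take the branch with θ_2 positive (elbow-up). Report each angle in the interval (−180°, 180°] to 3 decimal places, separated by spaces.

-134.992 150.006 -30.014

wrist centre = target − a_3·(cos φ, sin φ) = (-2.0515, -4.1733)
cos θ_2 = (21.6247−7²−3²)/(2·7·3) = -0.8661; θ_2 = 150.0060° (elbow-up)
β = atan2(-4.1733,-2.0515) = -116.1777°; ψ = atan2(1.4997,4.4018) = 18.8145°
θ_1 = β − ψ = -134.9922°
θ_3 = φ − θ_1 − θ_2 = -30.0139° (wrapped to (-180°,180°])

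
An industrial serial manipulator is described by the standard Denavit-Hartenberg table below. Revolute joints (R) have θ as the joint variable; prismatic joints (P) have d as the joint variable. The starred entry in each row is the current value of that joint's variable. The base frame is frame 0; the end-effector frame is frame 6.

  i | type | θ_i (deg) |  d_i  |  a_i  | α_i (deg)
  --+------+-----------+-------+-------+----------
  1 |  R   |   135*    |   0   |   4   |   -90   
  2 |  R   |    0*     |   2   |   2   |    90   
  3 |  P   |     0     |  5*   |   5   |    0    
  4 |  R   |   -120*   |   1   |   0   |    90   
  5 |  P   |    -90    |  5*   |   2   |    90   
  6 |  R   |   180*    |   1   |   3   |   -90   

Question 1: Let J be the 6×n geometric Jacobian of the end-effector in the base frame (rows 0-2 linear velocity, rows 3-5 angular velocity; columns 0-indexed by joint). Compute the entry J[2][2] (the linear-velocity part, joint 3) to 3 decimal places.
1.000

prismatic axis z_2 = (0.0000,0.0000,1.0000)
J_v[:, 2] = z_2; J_ω[:, 2] = (0,0,0)
entry J[2][2] = 1.0000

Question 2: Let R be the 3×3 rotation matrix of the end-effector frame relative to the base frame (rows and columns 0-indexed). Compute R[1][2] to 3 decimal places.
End-effector z-axis (col 2 of R) = (-0.2588,0.9659,0.0000)
R[1][2] = 0.9659

0.966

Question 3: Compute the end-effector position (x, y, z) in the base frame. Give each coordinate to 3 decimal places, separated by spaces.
after link 1: o_1 = (-2.8284, 2.8284, 0.0000)
after link 2: o_2 = (-5.6569, 2.8284, 0.0000)
after link 3: o_3 = (-9.1924, 6.3640, 5.0000)
after link 4: o_4 = (-9.1924, 6.3640, 6.0000)
after link 5: o_5 = (-7.8983, 1.5343, 4.0000)
after link 6: o_6 = (-8.8642, 1.2755, 7.0000)

-8.864 1.276 7.000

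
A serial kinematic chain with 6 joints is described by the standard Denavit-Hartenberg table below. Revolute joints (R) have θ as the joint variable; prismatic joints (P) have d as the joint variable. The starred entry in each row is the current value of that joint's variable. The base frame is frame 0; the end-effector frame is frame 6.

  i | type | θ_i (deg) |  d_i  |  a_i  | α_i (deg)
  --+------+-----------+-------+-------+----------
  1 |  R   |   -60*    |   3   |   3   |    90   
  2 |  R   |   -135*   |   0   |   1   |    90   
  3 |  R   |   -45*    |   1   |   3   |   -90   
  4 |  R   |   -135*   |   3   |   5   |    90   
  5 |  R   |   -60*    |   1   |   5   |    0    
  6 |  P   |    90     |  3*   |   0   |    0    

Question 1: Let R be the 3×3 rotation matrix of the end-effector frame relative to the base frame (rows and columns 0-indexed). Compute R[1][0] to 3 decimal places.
-0.067

End-effector x-axis (col 0 of R) = (-0.8696,-0.0669,0.4892)
R[1][0] = -0.0669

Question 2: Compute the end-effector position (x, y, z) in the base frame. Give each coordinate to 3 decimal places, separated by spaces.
after link 1: o_1 = (1.5000, -2.5981, 3.0000)
after link 2: o_2 = (1.1464, -1.9857, 2.2929)
after link 3: o_3 = (1.8800, 0.9864, 1.5000)
after link 4: o_4 = (-3.2383, 0.6089, 4.2678)
after link 5: o_5 = (-0.7759, -1.0323, 8.4203)
after link 6: o_6 = (-0.7946, -3.9999, 7.9809)

-0.795 -4.000 7.981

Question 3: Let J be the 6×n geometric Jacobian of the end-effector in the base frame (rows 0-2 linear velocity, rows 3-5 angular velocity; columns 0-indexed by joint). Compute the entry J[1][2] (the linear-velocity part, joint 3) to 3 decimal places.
axis z_2 = (-0.3536,0.6124,0.7071); lever o_n−o_2 = (-1.9411,-2.0142,5.6880)
cross product → J_v[:, 2] = (4.9075,0.6385,1.9008)
J_ω[:, 2] = z_2
entry J[1][2] = 0.6385

0.638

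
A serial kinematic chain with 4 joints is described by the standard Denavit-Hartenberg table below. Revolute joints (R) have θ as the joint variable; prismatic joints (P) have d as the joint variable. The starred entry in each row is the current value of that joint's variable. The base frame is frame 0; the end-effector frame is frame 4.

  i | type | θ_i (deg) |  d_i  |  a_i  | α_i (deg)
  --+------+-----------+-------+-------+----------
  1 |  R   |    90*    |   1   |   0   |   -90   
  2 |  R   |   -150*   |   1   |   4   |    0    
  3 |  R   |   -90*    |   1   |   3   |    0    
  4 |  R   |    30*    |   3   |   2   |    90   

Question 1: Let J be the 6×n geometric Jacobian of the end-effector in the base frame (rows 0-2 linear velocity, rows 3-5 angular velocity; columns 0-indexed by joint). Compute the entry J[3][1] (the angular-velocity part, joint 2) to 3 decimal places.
axis z_1 = (-1.0000,0.0000,0.0000); lever o_n−o_1 = (-5.0000,-6.6962,-1.5981)
cross product → J_v[:, 1] = (0.0000,-1.5981,6.6962)
J_ω[:, 1] = z_1
entry J[3][1] = -1.0000

-1.000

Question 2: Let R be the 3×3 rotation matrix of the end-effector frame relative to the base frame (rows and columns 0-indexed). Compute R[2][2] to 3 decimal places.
-0.866

End-effector z-axis (col 2 of R) = (-0.0000,0.5000,-0.8660)
R[2][2] = -0.8660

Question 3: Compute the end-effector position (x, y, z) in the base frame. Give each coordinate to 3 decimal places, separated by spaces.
-5.000 -6.696 -0.598

after link 1: o_1 = (0.0000, 0.0000, 1.0000)
after link 2: o_2 = (-1.0000, -3.4641, 3.0000)
after link 3: o_3 = (-2.0000, -4.9641, 0.4019)
after link 4: o_4 = (-5.0000, -6.6962, -0.5981)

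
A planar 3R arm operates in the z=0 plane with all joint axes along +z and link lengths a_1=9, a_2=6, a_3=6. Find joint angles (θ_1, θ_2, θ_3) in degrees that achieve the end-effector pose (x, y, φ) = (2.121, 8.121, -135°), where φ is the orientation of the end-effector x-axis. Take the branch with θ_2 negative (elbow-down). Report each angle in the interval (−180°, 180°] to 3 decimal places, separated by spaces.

wrist centre = target − a_3·(cos φ, sin φ) = (6.3636, 12.3636)
cos θ_2 = (193.3555−9²−6²)/(2·9·6) = 0.7070; θ_2 = -45.0090° (elbow-down)
β = atan2(12.3636,6.3636) = 62.7648°; ψ = atan2(-4.2433,13.2420) = -17.7677°
θ_1 = β − ψ = 80.5326°
θ_3 = φ − θ_1 − θ_2 = -170.5236° (wrapped to (-180°,180°])

80.533 -45.009 -170.524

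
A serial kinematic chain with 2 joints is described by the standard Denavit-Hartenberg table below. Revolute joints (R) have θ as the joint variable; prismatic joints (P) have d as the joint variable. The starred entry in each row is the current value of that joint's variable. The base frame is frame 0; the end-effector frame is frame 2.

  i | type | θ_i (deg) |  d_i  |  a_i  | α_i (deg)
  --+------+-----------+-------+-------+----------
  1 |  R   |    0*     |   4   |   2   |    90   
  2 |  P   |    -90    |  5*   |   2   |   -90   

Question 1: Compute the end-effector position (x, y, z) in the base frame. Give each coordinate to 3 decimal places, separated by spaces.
2.000 -5.000 2.000

after link 1: o_1 = (2.0000, 0.0000, 4.0000)
after link 2: o_2 = (2.0000, -5.0000, 2.0000)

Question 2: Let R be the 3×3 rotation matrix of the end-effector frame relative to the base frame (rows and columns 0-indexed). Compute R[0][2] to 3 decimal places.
1.000

End-effector z-axis (col 2 of R) = (1.0000,-0.0000,0.0000)
R[0][2] = 1.0000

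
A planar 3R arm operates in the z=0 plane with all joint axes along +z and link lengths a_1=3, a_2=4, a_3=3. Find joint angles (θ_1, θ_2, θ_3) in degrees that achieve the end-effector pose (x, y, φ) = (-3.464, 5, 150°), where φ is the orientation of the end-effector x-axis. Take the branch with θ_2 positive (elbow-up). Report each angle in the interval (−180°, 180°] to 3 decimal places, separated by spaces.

29.998 120.000 0.001

wrist centre = target − a_3·(cos φ, sin φ) = (-0.8659, 3.5000)
cos θ_2 = (12.9998−3²−4²)/(2·3·4) = -0.5000; θ_2 = 120.0005° (elbow-up)
β = atan2(3.5000,-0.8659) = 103.8963°; ψ = atan2(3.4641,1.0000) = 73.8983°
θ_1 = β − ψ = 29.9981°
θ_3 = φ − θ_1 − θ_2 = 0.0015° (wrapped to (-180°,180°])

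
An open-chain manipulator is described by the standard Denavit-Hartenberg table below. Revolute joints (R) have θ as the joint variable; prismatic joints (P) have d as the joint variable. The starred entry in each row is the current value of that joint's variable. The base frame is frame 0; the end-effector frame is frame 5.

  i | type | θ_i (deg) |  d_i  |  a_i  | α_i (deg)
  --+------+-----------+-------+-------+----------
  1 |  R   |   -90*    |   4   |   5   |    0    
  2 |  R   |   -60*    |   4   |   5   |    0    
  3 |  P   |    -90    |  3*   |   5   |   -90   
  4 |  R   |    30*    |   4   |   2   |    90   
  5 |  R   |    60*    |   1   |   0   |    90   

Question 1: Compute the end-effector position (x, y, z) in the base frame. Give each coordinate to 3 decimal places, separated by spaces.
after link 1: o_1 = (0.0000, -5.0000, 4.0000)
after link 2: o_2 = (-4.3301, -7.5000, 8.0000)
after link 3: o_3 = (-6.8301, -3.1699, 11.0000)
after link 4: o_4 = (-11.1603, -3.6699, 10.0000)
after link 5: o_5 = (-11.4103, -3.2369, 10.8660)

-11.410 -3.237 10.866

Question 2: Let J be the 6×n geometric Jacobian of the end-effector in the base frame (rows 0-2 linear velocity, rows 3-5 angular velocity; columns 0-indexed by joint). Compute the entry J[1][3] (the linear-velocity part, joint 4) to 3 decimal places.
-0.116

axis z_3 = (-0.8660,-0.5000,0.0000); lever o_n−o_3 = (-4.5801,-0.0670,-0.1340)
cross product → J_v[:, 3] = (0.0670,-0.1160,-2.2321)
J_ω[:, 3] = z_3
entry J[1][3] = -0.1160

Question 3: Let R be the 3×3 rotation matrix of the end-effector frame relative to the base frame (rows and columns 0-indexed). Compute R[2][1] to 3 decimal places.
0.866

End-effector y-axis (col 1 of R) = (-0.2500,0.4330,0.8660)
R[2][1] = 0.8660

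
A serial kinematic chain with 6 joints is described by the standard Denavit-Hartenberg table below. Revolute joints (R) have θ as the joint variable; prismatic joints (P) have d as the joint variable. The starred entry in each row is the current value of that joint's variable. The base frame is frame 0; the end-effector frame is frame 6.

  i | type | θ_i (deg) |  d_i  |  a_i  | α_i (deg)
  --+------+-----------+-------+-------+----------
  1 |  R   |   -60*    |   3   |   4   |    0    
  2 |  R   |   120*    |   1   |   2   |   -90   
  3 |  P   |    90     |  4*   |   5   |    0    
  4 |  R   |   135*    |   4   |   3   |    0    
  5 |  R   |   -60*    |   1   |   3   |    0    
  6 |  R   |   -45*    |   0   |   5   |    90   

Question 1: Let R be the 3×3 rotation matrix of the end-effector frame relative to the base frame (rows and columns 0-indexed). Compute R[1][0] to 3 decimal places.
End-effector x-axis (col 0 of R) = (-0.2500,-0.4330,-0.8660)
R[1][0] = -0.4330

-0.433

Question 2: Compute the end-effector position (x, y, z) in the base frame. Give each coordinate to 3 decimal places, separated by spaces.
-8.554 -3.744 -3.985

after link 1: o_1 = (2.0000, -3.4641, 3.0000)
after link 2: o_2 = (3.0000, -1.7321, 4.0000)
after link 3: o_3 = (-0.4641, 0.2679, -1.0000)
after link 4: o_4 = (-4.9889, 0.4308, 1.1213)
after link 5: o_5 = (-7.3038, -1.5787, 0.3449)
after link 6: o_6 = (-8.5538, -3.7438, -3.9853)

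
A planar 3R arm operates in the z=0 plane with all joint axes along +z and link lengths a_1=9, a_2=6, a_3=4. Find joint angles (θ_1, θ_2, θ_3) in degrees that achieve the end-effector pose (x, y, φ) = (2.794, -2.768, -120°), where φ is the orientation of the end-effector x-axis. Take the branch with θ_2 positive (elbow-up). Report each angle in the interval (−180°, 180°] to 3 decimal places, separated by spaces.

wrist centre = target − a_3·(cos φ, sin φ) = (4.7940, 0.6961)
cos θ_2 = (23.4670−9²−6²)/(2·9·6) = -0.8660; θ_2 = 150.0024° (elbow-up)
β = atan2(0.6961,4.7940) = 8.2618°; ψ = atan2(2.9998,3.8037) = 38.2609°
θ_1 = β − ψ = -29.9991°
θ_3 = φ − θ_1 − θ_2 = 119.9967° (wrapped to (-180°,180°])

-29.999 150.002 119.997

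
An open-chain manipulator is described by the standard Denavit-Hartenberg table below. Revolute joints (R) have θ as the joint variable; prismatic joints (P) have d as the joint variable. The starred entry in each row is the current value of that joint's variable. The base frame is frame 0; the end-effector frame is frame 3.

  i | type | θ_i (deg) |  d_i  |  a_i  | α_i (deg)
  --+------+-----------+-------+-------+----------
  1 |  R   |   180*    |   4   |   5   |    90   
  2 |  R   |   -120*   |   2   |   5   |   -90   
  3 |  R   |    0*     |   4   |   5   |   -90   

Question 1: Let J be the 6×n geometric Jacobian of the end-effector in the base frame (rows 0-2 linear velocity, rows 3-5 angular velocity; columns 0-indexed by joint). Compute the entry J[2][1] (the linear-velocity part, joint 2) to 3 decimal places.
-1.536

axis z_1 = (0.0000,1.0000,0.0000); lever o_n−o_1 = (1.5359,2.0000,-10.6603)
cross product → J_v[:, 1] = (-10.6603,0.0000,-1.5359)
J_ω[:, 1] = z_1
entry J[2][1] = -1.5359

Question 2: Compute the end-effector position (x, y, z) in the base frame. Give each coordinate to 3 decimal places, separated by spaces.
-3.464 2.000 -6.660

after link 1: o_1 = (-5.0000, 0.0000, 4.0000)
after link 2: o_2 = (-2.5000, 2.0000, -0.3301)
after link 3: o_3 = (-3.4641, 2.0000, -6.6603)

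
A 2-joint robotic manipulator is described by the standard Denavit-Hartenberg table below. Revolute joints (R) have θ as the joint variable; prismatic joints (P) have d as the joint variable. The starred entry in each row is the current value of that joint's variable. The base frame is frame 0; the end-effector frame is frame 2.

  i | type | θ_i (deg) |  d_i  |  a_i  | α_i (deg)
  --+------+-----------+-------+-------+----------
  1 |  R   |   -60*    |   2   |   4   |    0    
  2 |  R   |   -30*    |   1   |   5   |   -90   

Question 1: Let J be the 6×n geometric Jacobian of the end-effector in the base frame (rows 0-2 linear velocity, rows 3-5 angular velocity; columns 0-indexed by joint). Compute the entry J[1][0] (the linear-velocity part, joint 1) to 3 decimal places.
axis z_0 = ẑ; lever o_n−o_0 = (2.0000,-8.4641,3.0000)
cross product → J_v[:, 0] = (8.4641,2.0000,-0.0000)
J_ω[:, 0] = z_0
entry J[1][0] = 2.0000

2.000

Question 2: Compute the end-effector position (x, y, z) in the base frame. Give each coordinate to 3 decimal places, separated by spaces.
after link 1: o_1 = (2.0000, -3.4641, 2.0000)
after link 2: o_2 = (2.0000, -8.4641, 3.0000)

2.000 -8.464 3.000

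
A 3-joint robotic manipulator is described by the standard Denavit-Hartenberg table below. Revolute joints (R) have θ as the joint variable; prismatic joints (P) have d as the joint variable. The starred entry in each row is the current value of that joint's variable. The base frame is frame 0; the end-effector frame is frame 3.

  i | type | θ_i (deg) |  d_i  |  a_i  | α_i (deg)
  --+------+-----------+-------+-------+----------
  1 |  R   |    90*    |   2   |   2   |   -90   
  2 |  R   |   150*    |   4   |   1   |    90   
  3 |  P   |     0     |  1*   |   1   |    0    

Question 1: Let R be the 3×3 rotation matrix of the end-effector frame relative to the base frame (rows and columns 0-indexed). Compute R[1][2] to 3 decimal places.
0.500

End-effector z-axis (col 2 of R) = (-0.0000,0.5000,-0.8660)
R[1][2] = 0.5000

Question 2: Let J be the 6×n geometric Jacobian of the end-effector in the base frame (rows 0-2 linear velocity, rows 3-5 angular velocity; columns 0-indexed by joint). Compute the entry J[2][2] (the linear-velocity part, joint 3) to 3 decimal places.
prismatic axis z_2 = (-0.0000,0.5000,-0.8660)
J_v[:, 2] = z_2; J_ω[:, 2] = (0,0,0)
entry J[2][2] = -0.8660

-0.866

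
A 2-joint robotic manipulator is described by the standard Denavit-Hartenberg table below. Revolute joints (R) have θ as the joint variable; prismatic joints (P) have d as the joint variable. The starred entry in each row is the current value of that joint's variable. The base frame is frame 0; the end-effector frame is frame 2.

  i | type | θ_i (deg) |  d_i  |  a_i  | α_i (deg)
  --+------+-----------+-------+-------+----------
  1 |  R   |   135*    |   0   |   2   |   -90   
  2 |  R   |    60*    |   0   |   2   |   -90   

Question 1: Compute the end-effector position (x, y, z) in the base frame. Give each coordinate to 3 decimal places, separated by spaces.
after link 1: o_1 = (-1.4142, 1.4142, 0.0000)
after link 2: o_2 = (-2.1213, 2.1213, -1.7321)

-2.121 2.121 -1.732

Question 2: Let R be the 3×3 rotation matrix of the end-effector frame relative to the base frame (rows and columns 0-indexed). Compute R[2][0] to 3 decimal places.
-0.866

End-effector x-axis (col 0 of R) = (-0.3536,0.3536,-0.8660)
R[2][0] = -0.8660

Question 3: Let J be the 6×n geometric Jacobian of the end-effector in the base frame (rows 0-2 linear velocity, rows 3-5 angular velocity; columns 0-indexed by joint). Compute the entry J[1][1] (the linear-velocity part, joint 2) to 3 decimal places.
axis z_1 = (-0.7071,-0.7071,0.0000); lever o_n−o_1 = (-0.7071,0.7071,-1.7321)
cross product → J_v[:, 1] = (1.2247,-1.2247,-1.0000)
J_ω[:, 1] = z_1
entry J[1][1] = -1.2247

-1.225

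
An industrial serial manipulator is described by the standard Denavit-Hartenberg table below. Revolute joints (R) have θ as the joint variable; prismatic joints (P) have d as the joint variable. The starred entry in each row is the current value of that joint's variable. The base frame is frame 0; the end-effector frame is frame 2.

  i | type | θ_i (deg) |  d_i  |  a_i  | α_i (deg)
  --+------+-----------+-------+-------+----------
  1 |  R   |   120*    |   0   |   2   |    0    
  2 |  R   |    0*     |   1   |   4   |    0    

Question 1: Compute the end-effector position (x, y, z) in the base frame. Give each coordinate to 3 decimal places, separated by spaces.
-3.000 5.196 1.000

after link 1: o_1 = (-1.0000, 1.7321, 0.0000)
after link 2: o_2 = (-3.0000, 5.1962, 1.0000)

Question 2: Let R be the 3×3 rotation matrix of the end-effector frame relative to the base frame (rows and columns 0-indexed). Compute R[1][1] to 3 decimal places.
End-effector y-axis (col 1 of R) = (-0.8660,-0.5000,0.0000)
R[1][1] = -0.5000

-0.500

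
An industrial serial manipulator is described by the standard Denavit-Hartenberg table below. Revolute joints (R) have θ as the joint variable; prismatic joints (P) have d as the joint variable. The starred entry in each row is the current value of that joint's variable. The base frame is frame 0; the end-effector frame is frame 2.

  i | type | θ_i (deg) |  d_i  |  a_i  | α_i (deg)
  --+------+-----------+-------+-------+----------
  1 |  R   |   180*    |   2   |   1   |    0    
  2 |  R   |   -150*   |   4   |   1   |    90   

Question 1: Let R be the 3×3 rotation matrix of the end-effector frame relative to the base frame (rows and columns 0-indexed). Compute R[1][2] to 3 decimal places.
End-effector z-axis (col 2 of R) = (0.5000,-0.8660,0.0000)
R[1][2] = -0.8660

-0.866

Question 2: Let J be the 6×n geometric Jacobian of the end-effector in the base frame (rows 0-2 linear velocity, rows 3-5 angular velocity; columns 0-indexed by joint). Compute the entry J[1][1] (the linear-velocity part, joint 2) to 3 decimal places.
0.866

axis z_1 = (0.0000,0.0000,1.0000); lever o_n−o_1 = (0.8660,0.5000,4.0000)
cross product → J_v[:, 1] = (-0.5000,0.8660,0.0000)
J_ω[:, 1] = z_1
entry J[1][1] = 0.8660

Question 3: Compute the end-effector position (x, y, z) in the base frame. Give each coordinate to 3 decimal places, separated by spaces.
-0.134 0.500 6.000

after link 1: o_1 = (-1.0000, 0.0000, 2.0000)
after link 2: o_2 = (-0.1340, 0.5000, 6.0000)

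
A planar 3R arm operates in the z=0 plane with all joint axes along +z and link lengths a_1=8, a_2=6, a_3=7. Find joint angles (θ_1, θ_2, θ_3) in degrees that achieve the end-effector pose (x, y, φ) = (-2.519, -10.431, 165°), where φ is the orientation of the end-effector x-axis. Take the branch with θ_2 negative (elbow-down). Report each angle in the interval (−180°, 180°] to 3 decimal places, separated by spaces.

wrist centre = target − a_3·(cos φ, sin φ) = (4.2425, -12.2427)
cos θ_2 = (167.8832−8²−6²)/(2·8·6) = 0.7071; θ_2 = -44.9992° (elbow-down)
β = atan2(-12.2427,4.2425) = -70.8872°; ψ = atan2(-4.2426,12.2427) = -19.1132°
θ_1 = β − ψ = -51.7740°
θ_3 = φ − θ_1 − θ_2 = -98.2268° (wrapped to (-180°,180°])

-51.774 -44.999 -98.227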